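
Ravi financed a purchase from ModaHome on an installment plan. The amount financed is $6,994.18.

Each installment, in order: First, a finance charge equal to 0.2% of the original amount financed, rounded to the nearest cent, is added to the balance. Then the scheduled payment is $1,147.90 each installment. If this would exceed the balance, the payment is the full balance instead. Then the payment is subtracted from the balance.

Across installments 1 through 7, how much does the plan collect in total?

$7,092.11

Installment 1: $6,994.18 +$13.99 interest = $7,008.17; pay $1,147.90 → $5,860.27
Installment 2: $5,860.27 +$13.99 interest = $5,874.26; pay $1,147.90 → $4,726.36
Installment 3: $4,726.36 +$13.99 interest = $4,740.35; pay $1,147.90 → $3,592.45
Installment 4: $3,592.45 +$13.99 interest = $3,606.44; pay $1,147.90 → $2,458.54
Installment 5: $2,458.54 +$13.99 interest = $2,472.53; pay $1,147.90 → $1,324.63
Installment 6: $1,324.63 +$13.99 interest = $1,338.62; pay $1,147.90 → $190.72
Installment 7: $190.72 +$13.99 interest = $204.71; pay $204.71 → $0.00
Total paid: $7,092.11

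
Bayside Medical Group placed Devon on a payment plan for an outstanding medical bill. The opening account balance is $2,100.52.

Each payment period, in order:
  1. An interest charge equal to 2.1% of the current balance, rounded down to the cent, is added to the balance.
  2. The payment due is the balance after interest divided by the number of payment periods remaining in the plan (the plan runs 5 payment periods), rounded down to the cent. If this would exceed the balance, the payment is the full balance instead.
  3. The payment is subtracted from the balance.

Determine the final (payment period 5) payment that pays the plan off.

$466.10

Payment period 1: $2,100.52 +$44.11 interest = $2,144.63; pay $428.92 → $1,715.71
Payment period 2: $1,715.71 +$36.02 interest = $1,751.73; pay $437.93 → $1,313.80
Payment period 3: $1,313.80 +$27.58 interest = $1,341.38; pay $447.12 → $894.26
Payment period 4: $894.26 +$18.77 interest = $913.03; pay $456.51 → $456.52
Payment period 5: $456.52 +$9.58 interest = $466.10; pay $466.10 → $0.00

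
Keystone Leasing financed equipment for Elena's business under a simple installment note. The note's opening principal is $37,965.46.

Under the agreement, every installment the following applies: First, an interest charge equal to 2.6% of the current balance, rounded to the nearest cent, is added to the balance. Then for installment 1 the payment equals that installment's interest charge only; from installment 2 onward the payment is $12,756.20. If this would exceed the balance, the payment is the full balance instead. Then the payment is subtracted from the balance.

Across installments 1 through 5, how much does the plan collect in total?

$41,032.96

Installment 1: opening $37,965.46; interest $987.10 → $38,952.56; payment $987.10; balance $37,965.46
Installment 2: opening $37,965.46; interest $987.10 → $38,952.56; payment $12,756.20; balance $26,196.36
Installment 3: opening $26,196.36; interest $681.11 → $26,877.47; payment $12,756.20; balance $14,121.27
Installment 4: opening $14,121.27; interest $367.15 → $14,488.42; payment $12,756.20; balance $1,732.22
Installment 5: opening $1,732.22; interest $45.04 → $1,777.26; payment $1,777.26; balance $0.00
Total paid: $41,032.96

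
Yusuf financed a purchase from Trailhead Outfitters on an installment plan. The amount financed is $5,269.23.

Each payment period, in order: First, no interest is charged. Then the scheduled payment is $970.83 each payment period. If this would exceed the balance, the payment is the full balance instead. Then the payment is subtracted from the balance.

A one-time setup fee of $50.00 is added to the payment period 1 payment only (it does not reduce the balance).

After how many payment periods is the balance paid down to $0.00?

Payment period 1: opening $5,269.23; payment $970.83 (+ $50.00 fee); balance $4,298.40
Payment period 2: opening $4,298.40; payment $970.83; balance $3,327.57
Payment period 3: opening $3,327.57; payment $970.83; balance $2,356.74
Payment period 4: opening $2,356.74; payment $970.83; balance $1,385.91
Payment period 5: opening $1,385.91; payment $970.83; balance $415.08
Payment period 6: opening $415.08; payment $415.08; balance $0.00
Balance reaches $0.00 in payment period 6.

6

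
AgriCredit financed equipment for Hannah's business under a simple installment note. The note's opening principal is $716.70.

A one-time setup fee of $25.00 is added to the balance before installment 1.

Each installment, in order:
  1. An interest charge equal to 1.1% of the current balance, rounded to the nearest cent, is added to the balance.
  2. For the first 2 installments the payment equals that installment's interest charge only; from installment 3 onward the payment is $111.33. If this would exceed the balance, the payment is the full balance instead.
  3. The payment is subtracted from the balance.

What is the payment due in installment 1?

$8.16

Installment 1: $741.70 +$8.16 interest = $749.86; pay $8.16 → $741.70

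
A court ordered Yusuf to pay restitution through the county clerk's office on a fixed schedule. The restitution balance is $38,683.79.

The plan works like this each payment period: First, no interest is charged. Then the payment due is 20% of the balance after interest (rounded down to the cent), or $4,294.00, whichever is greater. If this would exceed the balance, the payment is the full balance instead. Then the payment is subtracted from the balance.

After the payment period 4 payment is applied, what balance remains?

# | Opening | Payment | End bal
1 | $38,683.79 | $7,736.75 | $30,947.04
2 | $30,947.04 | $6,189.40 | $24,757.64
3 | $24,757.64 | $4,951.52 | $19,806.12
4 | $19,806.12 | $4,294.00 | $15,512.12

$15,512.12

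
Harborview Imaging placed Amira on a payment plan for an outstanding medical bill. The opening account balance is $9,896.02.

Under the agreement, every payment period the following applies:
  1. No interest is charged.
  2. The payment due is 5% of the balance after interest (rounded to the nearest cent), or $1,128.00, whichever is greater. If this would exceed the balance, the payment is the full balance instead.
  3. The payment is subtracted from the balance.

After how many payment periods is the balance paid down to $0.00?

Payment period 1: opening $9,896.02; payment $1,128.00; balance $8,768.02
Payment period 2: opening $8,768.02; payment $1,128.00; balance $7,640.02
Payment period 3: opening $7,640.02; payment $1,128.00; balance $6,512.02
Payment period 4: opening $6,512.02; payment $1,128.00; balance $5,384.02
Payment period 5: opening $5,384.02; payment $1,128.00; balance $4,256.02
Payment period 6: opening $4,256.02; payment $1,128.00; balance $3,128.02
Payment period 7: opening $3,128.02; payment $1,128.00; balance $2,000.02
Payment period 8: opening $2,000.02; payment $1,128.00; balance $872.02
Payment period 9: opening $872.02; payment $872.02; balance $0.00
Balance reaches $0.00 in payment period 9.

9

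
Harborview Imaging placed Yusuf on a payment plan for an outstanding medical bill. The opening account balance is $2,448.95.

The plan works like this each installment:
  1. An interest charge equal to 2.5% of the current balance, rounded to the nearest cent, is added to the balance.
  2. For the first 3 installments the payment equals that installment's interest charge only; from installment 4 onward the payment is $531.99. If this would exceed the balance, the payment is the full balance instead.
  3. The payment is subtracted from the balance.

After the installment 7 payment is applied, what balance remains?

$494.08

Installment 1: $2,448.95 +$61.22 interest = $2,510.17; pay $61.22 → $2,448.95
Installment 2: $2,448.95 +$61.22 interest = $2,510.17; pay $61.22 → $2,448.95
Installment 3: $2,448.95 +$61.22 interest = $2,510.17; pay $61.22 → $2,448.95
Installment 4: $2,448.95 +$61.22 interest = $2,510.17; pay $531.99 → $1,978.18
Installment 5: $1,978.18 +$49.45 interest = $2,027.63; pay $531.99 → $1,495.64
Installment 6: $1,495.64 +$37.39 interest = $1,533.03; pay $531.99 → $1,001.04
Installment 7: $1,001.04 +$25.03 interest = $1,026.07; pay $531.99 → $494.08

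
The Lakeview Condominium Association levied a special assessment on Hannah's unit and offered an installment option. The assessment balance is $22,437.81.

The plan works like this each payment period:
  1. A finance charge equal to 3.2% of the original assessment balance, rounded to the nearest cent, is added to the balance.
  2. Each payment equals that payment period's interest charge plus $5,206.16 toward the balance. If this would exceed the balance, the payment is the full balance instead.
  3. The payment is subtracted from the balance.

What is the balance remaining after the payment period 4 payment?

# | Opening | Interest | Payment | End bal
1 | $22,437.81 | $718.01 | $5,924.17 | $17,231.65
2 | $17,231.65 | $718.01 | $5,924.17 | $12,025.49
3 | $12,025.49 | $718.01 | $5,924.17 | $6,819.33
4 | $6,819.33 | $718.01 | $5,924.17 | $1,613.17

$1,613.17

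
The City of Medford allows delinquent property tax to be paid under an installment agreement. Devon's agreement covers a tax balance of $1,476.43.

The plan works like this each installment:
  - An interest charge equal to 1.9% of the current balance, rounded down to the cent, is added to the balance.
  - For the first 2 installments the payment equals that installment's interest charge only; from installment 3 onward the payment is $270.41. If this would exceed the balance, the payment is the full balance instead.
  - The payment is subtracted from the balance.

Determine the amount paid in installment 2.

$28.05

# | Opening | Interest | Payment | End bal
1 | $1,476.43 | $28.05 | $28.05 | $1,476.43
2 | $1,476.43 | $28.05 | $28.05 | $1,476.43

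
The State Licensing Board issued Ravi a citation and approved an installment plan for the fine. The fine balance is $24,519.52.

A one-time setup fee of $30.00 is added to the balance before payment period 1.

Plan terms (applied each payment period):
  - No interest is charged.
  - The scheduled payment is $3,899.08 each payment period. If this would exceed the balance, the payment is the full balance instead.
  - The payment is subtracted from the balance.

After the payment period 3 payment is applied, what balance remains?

Payment period 1: $24,549.52 − $3,899.08 → $20,650.44
Payment period 2: $20,650.44 − $3,899.08 → $16,751.36
Payment period 3: $16,751.36 − $3,899.08 → $12,852.28

$12,852.28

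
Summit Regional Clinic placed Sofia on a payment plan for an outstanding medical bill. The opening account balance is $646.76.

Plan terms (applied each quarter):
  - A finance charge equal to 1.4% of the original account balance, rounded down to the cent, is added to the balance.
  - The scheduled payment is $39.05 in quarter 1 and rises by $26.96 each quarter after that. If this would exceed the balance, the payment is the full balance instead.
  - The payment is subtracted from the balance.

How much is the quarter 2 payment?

Quarter 1: $646.76 +$9.05 interest = $655.81; pay $39.05 → $616.76
Quarter 2: $616.76 +$9.05 interest = $625.81; pay $66.01 → $559.80

$66.01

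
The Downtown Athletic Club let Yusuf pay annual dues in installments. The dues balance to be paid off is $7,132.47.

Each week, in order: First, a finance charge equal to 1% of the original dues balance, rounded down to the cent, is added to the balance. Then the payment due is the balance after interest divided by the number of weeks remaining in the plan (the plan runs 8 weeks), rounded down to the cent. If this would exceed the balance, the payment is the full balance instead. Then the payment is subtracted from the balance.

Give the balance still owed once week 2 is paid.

# | Opening | Interest | Payment | End bal
1 | $7,132.47 | $71.32 | $900.47 | $6,303.32
2 | $6,303.32 | $71.32 | $910.66 | $5,463.98

$5,463.98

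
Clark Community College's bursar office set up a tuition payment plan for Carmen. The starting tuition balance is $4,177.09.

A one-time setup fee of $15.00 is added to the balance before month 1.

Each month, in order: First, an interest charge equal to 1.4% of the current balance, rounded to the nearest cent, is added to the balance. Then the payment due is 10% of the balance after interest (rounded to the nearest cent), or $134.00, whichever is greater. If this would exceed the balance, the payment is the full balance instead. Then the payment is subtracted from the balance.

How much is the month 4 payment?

$323.08

# | Opening | Interest | Payment | End bal
1 | $4,192.09 | $58.69 | $425.08 | $3,825.70
2 | $3,825.70 | $53.56 | $387.93 | $3,491.33
3 | $3,491.33 | $48.88 | $354.02 | $3,186.19
4 | $3,186.19 | $44.61 | $323.08 | $2,907.72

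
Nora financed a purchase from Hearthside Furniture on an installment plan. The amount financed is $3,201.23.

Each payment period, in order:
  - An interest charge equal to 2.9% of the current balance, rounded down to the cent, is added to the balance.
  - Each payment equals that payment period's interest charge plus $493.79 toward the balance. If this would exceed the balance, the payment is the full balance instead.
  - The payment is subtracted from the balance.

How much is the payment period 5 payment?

$529.34

# | Opening | Interest | Payment | End bal
1 | $3,201.23 | $92.83 | $586.62 | $2,707.44
2 | $2,707.44 | $78.51 | $572.30 | $2,213.65
3 | $2,213.65 | $64.19 | $557.98 | $1,719.86
4 | $1,719.86 | $49.87 | $543.66 | $1,226.07
5 | $1,226.07 | $35.55 | $529.34 | $732.28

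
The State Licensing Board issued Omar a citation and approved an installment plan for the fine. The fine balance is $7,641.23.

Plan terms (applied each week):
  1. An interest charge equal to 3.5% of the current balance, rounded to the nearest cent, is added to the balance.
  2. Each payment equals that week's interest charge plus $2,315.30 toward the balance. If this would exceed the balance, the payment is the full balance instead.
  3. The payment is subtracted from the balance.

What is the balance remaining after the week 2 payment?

$3,010.63

Week 1: $7,641.23 +$267.44 interest = $7,908.67; pay $2,582.74 → $5,325.93
Week 2: $5,325.93 +$186.41 interest = $5,512.34; pay $2,501.71 → $3,010.63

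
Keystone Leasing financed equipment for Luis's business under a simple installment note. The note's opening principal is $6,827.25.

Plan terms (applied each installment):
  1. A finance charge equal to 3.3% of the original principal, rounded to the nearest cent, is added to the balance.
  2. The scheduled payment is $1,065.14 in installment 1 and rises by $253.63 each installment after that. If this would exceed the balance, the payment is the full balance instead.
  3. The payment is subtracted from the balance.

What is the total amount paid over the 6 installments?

$8,179.05

Installment 1: $6,827.25 +$225.30 interest = $7,052.55; pay $1,065.14 → $5,987.41
Installment 2: $5,987.41 +$225.30 interest = $6,212.71; pay $1,318.77 → $4,893.94
Installment 3: $4,893.94 +$225.30 interest = $5,119.24; pay $1,572.40 → $3,546.84
Installment 4: $3,546.84 +$225.30 interest = $3,772.14; pay $1,826.03 → $1,946.11
Installment 5: $1,946.11 +$225.30 interest = $2,171.41; pay $2,079.66 → $91.75
Installment 6: $91.75 +$225.30 interest = $317.05; pay $317.05 → $0.00
Total paid: $8,179.05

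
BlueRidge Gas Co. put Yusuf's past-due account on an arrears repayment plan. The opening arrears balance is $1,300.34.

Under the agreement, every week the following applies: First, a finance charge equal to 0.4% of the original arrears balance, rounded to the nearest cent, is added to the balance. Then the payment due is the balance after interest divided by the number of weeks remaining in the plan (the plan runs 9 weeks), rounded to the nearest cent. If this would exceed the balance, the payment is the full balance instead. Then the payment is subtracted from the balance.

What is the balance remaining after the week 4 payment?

# | Opening | Interest | Payment | End bal
1 | $1,300.34 | $5.20 | $145.06 | $1,160.48
2 | $1,160.48 | $5.20 | $145.71 | $1,019.97
3 | $1,019.97 | $5.20 | $146.45 | $878.72
4 | $878.72 | $5.20 | $147.32 | $736.60

$736.60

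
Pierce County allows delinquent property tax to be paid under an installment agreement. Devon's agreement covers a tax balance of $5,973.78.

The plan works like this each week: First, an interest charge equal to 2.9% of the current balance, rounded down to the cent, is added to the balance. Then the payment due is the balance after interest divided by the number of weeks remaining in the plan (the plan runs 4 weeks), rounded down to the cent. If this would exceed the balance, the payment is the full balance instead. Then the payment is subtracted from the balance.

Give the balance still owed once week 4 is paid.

$0.00

Week 1: opening $5,973.78; interest $173.23 → $6,147.01; payment $1,536.75; balance $4,610.26
Week 2: opening $4,610.26; interest $133.69 → $4,743.95; payment $1,581.31; balance $3,162.64
Week 3: opening $3,162.64; interest $91.71 → $3,254.35; payment $1,627.17; balance $1,627.18
Week 4: opening $1,627.18; interest $47.18 → $1,674.36; payment $1,674.36; balance $0.00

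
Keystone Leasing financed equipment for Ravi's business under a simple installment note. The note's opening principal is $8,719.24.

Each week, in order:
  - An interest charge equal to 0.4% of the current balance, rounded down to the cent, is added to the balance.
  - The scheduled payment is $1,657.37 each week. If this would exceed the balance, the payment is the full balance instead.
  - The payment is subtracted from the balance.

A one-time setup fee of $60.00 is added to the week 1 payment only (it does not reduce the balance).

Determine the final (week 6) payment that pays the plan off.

Week 1: opening $8,719.24; interest $34.87 → $8,754.11; payment $1,657.37 (+ $60.00 fee); balance $7,096.74
Week 2: opening $7,096.74; interest $28.38 → $7,125.12; payment $1,657.37; balance $5,467.75
Week 3: opening $5,467.75; interest $21.87 → $5,489.62; payment $1,657.37; balance $3,832.25
Week 4: opening $3,832.25; interest $15.32 → $3,847.57; payment $1,657.37; balance $2,190.20
Week 5: opening $2,190.20; interest $8.76 → $2,198.96; payment $1,657.37; balance $541.59
Week 6: opening $541.59; interest $2.16 → $543.75; payment $543.75; balance $0.00

$543.75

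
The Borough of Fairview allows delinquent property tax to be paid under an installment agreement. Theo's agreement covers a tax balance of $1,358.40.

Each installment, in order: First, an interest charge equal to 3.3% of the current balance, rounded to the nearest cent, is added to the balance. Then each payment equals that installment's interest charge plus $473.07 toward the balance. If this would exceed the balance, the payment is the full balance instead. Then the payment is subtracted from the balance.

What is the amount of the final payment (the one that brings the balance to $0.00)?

# | Opening | Interest | Payment | End bal
1 | $1,358.40 | $44.83 | $517.90 | $885.33
2 | $885.33 | $29.22 | $502.29 | $412.26
3 | $412.26 | $13.60 | $425.86 | $0.00

$425.86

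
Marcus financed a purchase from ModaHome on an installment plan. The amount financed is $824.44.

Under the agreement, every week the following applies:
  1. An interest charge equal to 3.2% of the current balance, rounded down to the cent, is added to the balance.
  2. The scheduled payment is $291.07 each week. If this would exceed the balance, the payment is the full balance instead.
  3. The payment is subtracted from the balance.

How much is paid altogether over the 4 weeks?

Week 1: $824.44 +$26.38 interest = $850.82; pay $291.07 → $559.75
Week 2: $559.75 +$17.91 interest = $577.66; pay $291.07 → $286.59
Week 3: $286.59 +$9.17 interest = $295.76; pay $291.07 → $4.69
Week 4: $4.69 +$0.15 interest = $4.84; pay $4.84 → $0.00
Total paid: $878.05

$878.05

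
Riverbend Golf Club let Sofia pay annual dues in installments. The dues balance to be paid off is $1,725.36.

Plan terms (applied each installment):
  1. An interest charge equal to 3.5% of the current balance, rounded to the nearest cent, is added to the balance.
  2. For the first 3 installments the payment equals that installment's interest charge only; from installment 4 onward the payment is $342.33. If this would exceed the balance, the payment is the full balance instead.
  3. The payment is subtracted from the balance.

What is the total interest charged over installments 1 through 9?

Installment 1: $1,725.36 +$60.39 interest = $1,785.75; pay $60.39 → $1,725.36
Installment 2: $1,725.36 +$60.39 interest = $1,785.75; pay $60.39 → $1,725.36
Installment 3: $1,725.36 +$60.39 interest = $1,785.75; pay $60.39 → $1,725.36
Installment 4: $1,725.36 +$60.39 interest = $1,785.75; pay $342.33 → $1,443.42
Installment 5: $1,443.42 +$50.52 interest = $1,493.94; pay $342.33 → $1,151.61
Installment 6: $1,151.61 +$40.31 interest = $1,191.92; pay $342.33 → $849.59
Installment 7: $849.59 +$29.74 interest = $879.33; pay $342.33 → $537.00
Installment 8: $537.00 +$18.80 interest = $555.80; pay $342.33 → $213.47
Installment 9: $213.47 +$7.47 interest = $220.94; pay $220.94 → $0.00
Total interest: $60.39 + $60.39 + $60.39 + $60.39 + $50.52 + $40.31 + $29.74 + $18.80 + $7.47 = $388.40

$388.40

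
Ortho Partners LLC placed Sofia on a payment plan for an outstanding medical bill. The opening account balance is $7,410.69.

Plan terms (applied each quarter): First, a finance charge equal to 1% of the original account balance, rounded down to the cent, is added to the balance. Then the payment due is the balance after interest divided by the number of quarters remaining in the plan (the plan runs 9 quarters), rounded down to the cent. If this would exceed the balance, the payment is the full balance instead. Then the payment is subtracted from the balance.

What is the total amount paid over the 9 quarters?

$8,077.59

Quarter 1: opening $7,410.69; interest $74.10 → $7,484.79; payment $831.64; balance $6,653.15
Quarter 2: opening $6,653.15; interest $74.10 → $6,727.25; payment $840.90; balance $5,886.35
Quarter 3: opening $5,886.35; interest $74.10 → $5,960.45; payment $851.49; balance $5,108.96
Quarter 4: opening $5,108.96; interest $74.10 → $5,183.06; payment $863.84; balance $4,319.22
Quarter 5: opening $4,319.22; interest $74.10 → $4,393.32; payment $878.66; balance $3,514.66
Quarter 6: opening $3,514.66; interest $74.10 → $3,588.76; payment $897.19; balance $2,691.57
Quarter 7: opening $2,691.57; interest $74.10 → $2,765.67; payment $921.89; balance $1,843.78
Quarter 8: opening $1,843.78; interest $74.10 → $1,917.88; payment $958.94; balance $958.94
Quarter 9: opening $958.94; interest $74.10 → $1,033.04; payment $1,033.04; balance $0.00
Total paid: $8,077.59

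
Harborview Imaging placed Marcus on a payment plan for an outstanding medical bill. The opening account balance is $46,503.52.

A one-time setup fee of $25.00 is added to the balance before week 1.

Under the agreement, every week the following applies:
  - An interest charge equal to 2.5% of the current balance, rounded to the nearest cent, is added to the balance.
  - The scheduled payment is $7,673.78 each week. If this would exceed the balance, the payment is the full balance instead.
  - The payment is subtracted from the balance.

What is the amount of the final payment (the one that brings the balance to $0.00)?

Week 1: opening $46,528.52; interest $1,163.21 → $47,691.73; payment $7,673.78; balance $40,017.95
Week 2: opening $40,017.95; interest $1,000.45 → $41,018.40; payment $7,673.78; balance $33,344.62
Week 3: opening $33,344.62; interest $833.62 → $34,178.24; payment $7,673.78; balance $26,504.46
Week 4: opening $26,504.46; interest $662.61 → $27,167.07; payment $7,673.78; balance $19,493.29
Week 5: opening $19,493.29; interest $487.33 → $19,980.62; payment $7,673.78; balance $12,306.84
Week 6: opening $12,306.84; interest $307.67 → $12,614.51; payment $7,673.78; balance $4,940.73
Week 7: opening $4,940.73; interest $123.52 → $5,064.25; payment $5,064.25; balance $0.00

$5,064.25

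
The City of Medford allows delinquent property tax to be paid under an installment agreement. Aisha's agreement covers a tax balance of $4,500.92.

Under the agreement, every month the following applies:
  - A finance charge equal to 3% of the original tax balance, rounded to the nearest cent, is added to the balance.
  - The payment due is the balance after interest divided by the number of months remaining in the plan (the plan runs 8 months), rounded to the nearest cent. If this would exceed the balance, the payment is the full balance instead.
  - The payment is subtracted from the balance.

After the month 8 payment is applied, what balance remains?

$0.00

# | Opening | Interest | Payment | End bal
1 | $4,500.92 | $135.03 | $579.49 | $4,056.46
2 | $4,056.46 | $135.03 | $598.78 | $3,592.71
3 | $3,592.71 | $135.03 | $621.29 | $3,106.45
4 | $3,106.45 | $135.03 | $648.30 | $2,593.18
5 | $2,593.18 | $135.03 | $682.05 | $2,046.16
6 | $2,046.16 | $135.03 | $727.06 | $1,454.13
7 | $1,454.13 | $135.03 | $794.58 | $794.58
8 | $794.58 | $135.03 | $929.61 | $0.00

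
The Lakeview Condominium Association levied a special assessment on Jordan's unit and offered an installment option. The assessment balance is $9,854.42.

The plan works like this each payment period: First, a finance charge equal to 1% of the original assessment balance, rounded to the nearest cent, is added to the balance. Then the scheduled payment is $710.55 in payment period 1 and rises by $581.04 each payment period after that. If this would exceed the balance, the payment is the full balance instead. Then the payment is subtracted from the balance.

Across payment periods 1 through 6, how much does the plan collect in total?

Payment period 1: opening $9,854.42; interest $98.54 → $9,952.96; payment $710.55; balance $9,242.41
Payment period 2: opening $9,242.41; interest $98.54 → $9,340.95; payment $1,291.59; balance $8,049.36
Payment period 3: opening $8,049.36; interest $98.54 → $8,147.90; payment $1,872.63; balance $6,275.27
Payment period 4: opening $6,275.27; interest $98.54 → $6,373.81; payment $2,453.67; balance $3,920.14
Payment period 5: opening $3,920.14; interest $98.54 → $4,018.68; payment $3,034.71; balance $983.97
Payment period 6: opening $983.97; interest $98.54 → $1,082.51; payment $1,082.51; balance $0.00
Total paid: $10,445.66

$10,445.66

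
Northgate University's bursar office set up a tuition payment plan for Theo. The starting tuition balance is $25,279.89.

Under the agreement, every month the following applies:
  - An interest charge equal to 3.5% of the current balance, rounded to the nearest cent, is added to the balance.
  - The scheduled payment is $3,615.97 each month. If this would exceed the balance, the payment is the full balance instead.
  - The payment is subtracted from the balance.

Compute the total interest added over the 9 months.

Month 1: opening $25,279.89; interest $884.80 → $26,164.69; payment $3,615.97; balance $22,548.72
Month 2: opening $22,548.72; interest $789.21 → $23,337.93; payment $3,615.97; balance $19,721.96
Month 3: opening $19,721.96; interest $690.27 → $20,412.23; payment $3,615.97; balance $16,796.26
Month 4: opening $16,796.26; interest $587.87 → $17,384.13; payment $3,615.97; balance $13,768.16
Month 5: opening $13,768.16; interest $481.89 → $14,250.05; payment $3,615.97; balance $10,634.08
Month 6: opening $10,634.08; interest $372.19 → $11,006.27; payment $3,615.97; balance $7,390.30
Month 7: opening $7,390.30; interest $258.66 → $7,648.96; payment $3,615.97; balance $4,032.99
Month 8: opening $4,032.99; interest $141.15 → $4,174.14; payment $3,615.97; balance $558.17
Month 9: opening $558.17; interest $19.54 → $577.71; payment $577.71; balance $0.00
Total interest: $884.80 + $789.21 + $690.27 + $587.87 + $481.89 + $372.19 + $258.66 + $141.15 + $19.54 = $4,225.58

$4,225.58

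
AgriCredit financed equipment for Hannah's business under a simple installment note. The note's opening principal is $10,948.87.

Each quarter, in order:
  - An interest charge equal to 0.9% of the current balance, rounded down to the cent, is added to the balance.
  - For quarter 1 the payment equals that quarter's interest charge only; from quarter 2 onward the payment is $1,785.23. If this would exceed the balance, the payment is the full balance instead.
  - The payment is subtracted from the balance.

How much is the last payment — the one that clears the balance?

$603.61

Quarter 1: opening $10,948.87; interest $98.53 → $11,047.40; payment $98.53; balance $10,948.87
Quarter 2: opening $10,948.87; interest $98.53 → $11,047.40; payment $1,785.23; balance $9,262.17
Quarter 3: opening $9,262.17; interest $83.35 → $9,345.52; payment $1,785.23; balance $7,560.29
Quarter 4: opening $7,560.29; interest $68.04 → $7,628.33; payment $1,785.23; balance $5,843.10
Quarter 5: opening $5,843.10; interest $52.58 → $5,895.68; payment $1,785.23; balance $4,110.45
Quarter 6: opening $4,110.45; interest $36.99 → $4,147.44; payment $1,785.23; balance $2,362.21
Quarter 7: opening $2,362.21; interest $21.25 → $2,383.46; payment $1,785.23; balance $598.23
Quarter 8: opening $598.23; interest $5.38 → $603.61; payment $603.61; balance $0.00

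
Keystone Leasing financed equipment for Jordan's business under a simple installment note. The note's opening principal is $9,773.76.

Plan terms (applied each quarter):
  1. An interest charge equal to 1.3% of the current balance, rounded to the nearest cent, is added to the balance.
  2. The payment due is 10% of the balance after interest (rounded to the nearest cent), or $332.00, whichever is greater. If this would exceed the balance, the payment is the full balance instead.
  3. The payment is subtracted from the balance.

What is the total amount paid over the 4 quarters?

Quarter 1: opening $9,773.76; interest $127.06 → $9,900.82; payment $990.08; balance $8,910.74
Quarter 2: opening $8,910.74; interest $115.84 → $9,026.58; payment $902.66; balance $8,123.92
Quarter 3: opening $8,123.92; interest $105.61 → $8,229.53; payment $822.95; balance $7,406.58
Quarter 4: opening $7,406.58; interest $96.29 → $7,502.87; payment $750.29; balance $6,752.58
Total paid: $3,465.98

$3,465.98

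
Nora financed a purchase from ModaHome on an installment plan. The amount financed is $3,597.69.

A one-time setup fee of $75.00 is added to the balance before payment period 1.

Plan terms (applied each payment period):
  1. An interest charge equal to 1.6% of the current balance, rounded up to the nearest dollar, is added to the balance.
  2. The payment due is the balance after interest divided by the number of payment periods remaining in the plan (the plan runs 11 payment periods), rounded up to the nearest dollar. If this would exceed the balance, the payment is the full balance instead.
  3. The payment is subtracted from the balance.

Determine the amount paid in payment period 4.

$356.00

# | Opening | Interest | Payment | End bal
1 | $3,672.69 | $59.00 | $340.00 | $3,391.69
2 | $3,391.69 | $55.00 | $345.00 | $3,101.69
3 | $3,101.69 | $50.00 | $351.00 | $2,800.69
4 | $2,800.69 | $45.00 | $356.00 | $2,489.69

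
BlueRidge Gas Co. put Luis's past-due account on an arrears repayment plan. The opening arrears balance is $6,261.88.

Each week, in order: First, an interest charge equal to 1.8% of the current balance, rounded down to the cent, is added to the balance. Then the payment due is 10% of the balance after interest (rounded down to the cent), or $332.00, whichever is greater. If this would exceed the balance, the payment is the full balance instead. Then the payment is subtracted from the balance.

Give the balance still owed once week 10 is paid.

Week 1: $6,261.88 +$112.71 interest = $6,374.59; pay $637.45 → $5,737.14
Week 2: $5,737.14 +$103.26 interest = $5,840.40; pay $584.04 → $5,256.36
Week 3: $5,256.36 +$94.61 interest = $5,350.97; pay $535.09 → $4,815.88
Week 4: $4,815.88 +$86.68 interest = $4,902.56; pay $490.25 → $4,412.31
Week 5: $4,412.31 +$79.42 interest = $4,491.73; pay $449.17 → $4,042.56
Week 6: $4,042.56 +$72.76 interest = $4,115.32; pay $411.53 → $3,703.79
Week 7: $3,703.79 +$66.66 interest = $3,770.45; pay $377.04 → $3,393.41
Week 8: $3,393.41 +$61.08 interest = $3,454.49; pay $345.44 → $3,109.05
Week 9: $3,109.05 +$55.96 interest = $3,165.01; pay $332.00 → $2,833.01
Week 10: $2,833.01 +$50.99 interest = $2,884.00; pay $332.00 → $2,552.00

$2,552.00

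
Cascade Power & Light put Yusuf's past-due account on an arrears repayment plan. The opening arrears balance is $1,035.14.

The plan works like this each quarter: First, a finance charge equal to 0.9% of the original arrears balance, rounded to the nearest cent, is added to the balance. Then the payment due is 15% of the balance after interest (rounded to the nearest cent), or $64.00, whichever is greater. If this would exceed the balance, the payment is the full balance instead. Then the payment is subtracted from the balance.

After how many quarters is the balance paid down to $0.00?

14

# | Opening | Interest | Payment | End bal
1 | $1,035.14 | $9.32 | $156.67 | $887.79
2 | $887.79 | $9.32 | $134.57 | $762.54
3 | $762.54 | $9.32 | $115.78 | $656.08
4 | $656.08 | $9.32 | $99.81 | $565.59
5 | $565.59 | $9.32 | $86.24 | $488.67
6 | $488.67 | $9.32 | $74.70 | $423.29
7 | $423.29 | $9.32 | $64.89 | $367.72
8 | $367.72 | $9.32 | $64.00 | $313.04
9 | $313.04 | $9.32 | $64.00 | $258.36
10 | $258.36 | $9.32 | $64.00 | $203.68
11 | $203.68 | $9.32 | $64.00 | $149.00
12 | $149.00 | $9.32 | $64.00 | $94.32
13 | $94.32 | $9.32 | $64.00 | $39.64
14 | $39.64 | $9.32 | $48.96 | $0.00
Balance reaches $0.00 in quarter 14.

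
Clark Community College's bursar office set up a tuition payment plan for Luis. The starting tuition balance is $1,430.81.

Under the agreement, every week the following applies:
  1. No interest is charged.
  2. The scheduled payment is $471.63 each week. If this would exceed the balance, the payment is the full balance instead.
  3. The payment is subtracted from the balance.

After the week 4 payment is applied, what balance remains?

$0.00

Week 1: $1,430.81 − $471.63 → $959.18
Week 2: $959.18 − $471.63 → $487.55
Week 3: $487.55 − $471.63 → $15.92
Week 4: $15.92 − $15.92 → $0.00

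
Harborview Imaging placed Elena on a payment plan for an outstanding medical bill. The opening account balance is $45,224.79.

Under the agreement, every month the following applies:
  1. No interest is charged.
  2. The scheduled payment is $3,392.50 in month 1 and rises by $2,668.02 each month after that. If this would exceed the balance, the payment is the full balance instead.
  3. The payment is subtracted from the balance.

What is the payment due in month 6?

Month 1: opening $45,224.79; payment $3,392.50; balance $41,832.29
Month 2: opening $41,832.29; payment $6,060.52; balance $35,771.77
Month 3: opening $35,771.77; payment $8,728.54; balance $27,043.23
Month 4: opening $27,043.23; payment $11,396.56; balance $15,646.67
Month 5: opening $15,646.67; payment $14,064.58; balance $1,582.09
Month 6: opening $1,582.09; payment $1,582.09; balance $0.00

$1,582.09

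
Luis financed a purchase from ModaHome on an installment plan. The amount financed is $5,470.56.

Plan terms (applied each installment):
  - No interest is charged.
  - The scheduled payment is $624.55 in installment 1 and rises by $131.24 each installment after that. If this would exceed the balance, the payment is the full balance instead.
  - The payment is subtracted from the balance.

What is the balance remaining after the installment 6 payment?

# | Opening | Payment | End bal
1 | $5,470.56 | $624.55 | $4,846.01
2 | $4,846.01 | $755.79 | $4,090.22
3 | $4,090.22 | $887.03 | $3,203.19
4 | $3,203.19 | $1,018.27 | $2,184.92
5 | $2,184.92 | $1,149.51 | $1,035.41
6 | $1,035.41 | $1,035.41 | $0.00

$0.00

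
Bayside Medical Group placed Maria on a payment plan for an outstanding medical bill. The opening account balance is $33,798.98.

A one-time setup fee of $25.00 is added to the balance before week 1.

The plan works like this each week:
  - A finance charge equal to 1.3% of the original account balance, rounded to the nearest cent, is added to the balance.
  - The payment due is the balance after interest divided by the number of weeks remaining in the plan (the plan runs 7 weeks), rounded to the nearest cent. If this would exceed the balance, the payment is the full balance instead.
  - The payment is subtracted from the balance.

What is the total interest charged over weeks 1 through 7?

$3,075.73

# | Opening | Interest | Payment | End bal
1 | $33,823.98 | $439.39 | $4,894.77 | $29,368.60
2 | $29,368.60 | $439.39 | $4,968.00 | $24,839.99
3 | $24,839.99 | $439.39 | $5,055.88 | $20,223.50
4 | $20,223.50 | $439.39 | $5,165.72 | $15,497.17
5 | $15,497.17 | $439.39 | $5,312.19 | $10,624.37
6 | $10,624.37 | $439.39 | $5,531.88 | $5,531.88
7 | $5,531.88 | $439.39 | $5,971.27 | $0.00
Total interest: $439.39 + $439.39 + $439.39 + $439.39 + $439.39 + $439.39 + $439.39 = $3,075.73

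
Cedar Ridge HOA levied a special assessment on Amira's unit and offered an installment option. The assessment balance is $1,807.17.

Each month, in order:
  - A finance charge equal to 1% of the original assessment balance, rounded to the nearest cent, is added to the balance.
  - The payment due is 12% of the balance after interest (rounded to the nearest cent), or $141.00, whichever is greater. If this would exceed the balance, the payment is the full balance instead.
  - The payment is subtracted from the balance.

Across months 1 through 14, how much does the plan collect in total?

$2,060.15

Month 1: opening $1,807.17; interest $18.07 → $1,825.24; payment $219.03; balance $1,606.21
Month 2: opening $1,606.21; interest $18.07 → $1,624.28; payment $194.91; balance $1,429.37
Month 3: opening $1,429.37; interest $18.07 → $1,447.44; payment $173.69; balance $1,273.75
Month 4: opening $1,273.75; interest $18.07 → $1,291.82; payment $155.02; balance $1,136.80
Month 5: opening $1,136.80; interest $18.07 → $1,154.87; payment $141.00; balance $1,013.87
Month 6: opening $1,013.87; interest $18.07 → $1,031.94; payment $141.00; balance $890.94
Month 7: opening $890.94; interest $18.07 → $909.01; payment $141.00; balance $768.01
Month 8: opening $768.01; interest $18.07 → $786.08; payment $141.00; balance $645.08
Month 9: opening $645.08; interest $18.07 → $663.15; payment $141.00; balance $522.15
Month 10: opening $522.15; interest $18.07 → $540.22; payment $141.00; balance $399.22
Month 11: opening $399.22; interest $18.07 → $417.29; payment $141.00; balance $276.29
Month 12: opening $276.29; interest $18.07 → $294.36; payment $141.00; balance $153.36
Month 13: opening $153.36; interest $18.07 → $171.43; payment $141.00; balance $30.43
Month 14: opening $30.43; interest $18.07 → $48.50; payment $48.50; balance $0.00
Total paid: $2,060.15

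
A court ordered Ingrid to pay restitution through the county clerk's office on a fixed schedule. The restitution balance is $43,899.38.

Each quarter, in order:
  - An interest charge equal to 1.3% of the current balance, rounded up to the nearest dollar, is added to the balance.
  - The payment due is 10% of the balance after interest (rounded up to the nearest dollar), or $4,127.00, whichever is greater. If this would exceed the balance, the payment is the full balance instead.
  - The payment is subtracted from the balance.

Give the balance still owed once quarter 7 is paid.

# | Opening | Interest | Payment | End bal
1 | $43,899.38 | $571.00 | $4,448.00 | $40,022.38
2 | $40,022.38 | $521.00 | $4,127.00 | $36,416.38
3 | $36,416.38 | $474.00 | $4,127.00 | $32,763.38
4 | $32,763.38 | $426.00 | $4,127.00 | $29,062.38
5 | $29,062.38 | $378.00 | $4,127.00 | $25,313.38
6 | $25,313.38 | $330.00 | $4,127.00 | $21,516.38
7 | $21,516.38 | $280.00 | $4,127.00 | $17,669.38

$17,669.38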